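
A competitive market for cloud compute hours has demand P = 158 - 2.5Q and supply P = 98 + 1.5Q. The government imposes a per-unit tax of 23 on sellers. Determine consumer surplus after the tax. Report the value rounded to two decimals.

Pre-tax equilibrium: 158 - 2.5Q = 98 + 1.5Q gives Q* = 15, P* = 120.5.
With the tax, sellers need 23 more per unit: 158 - 2.5Q = 98 + 1.5Q + 23, so Q_t = 9.25. Buyers pay P_b = 134.875; sellers receive P_s = P_b - 23 = 111.875.
Consumer surplus is the triangle under demand above P_b: (1/2)(9.25)(158 - 134.875) = 106.9531.

106.95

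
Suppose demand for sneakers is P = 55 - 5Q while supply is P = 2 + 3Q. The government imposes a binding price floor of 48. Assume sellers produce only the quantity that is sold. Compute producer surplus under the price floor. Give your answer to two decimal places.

Free-market equilibrium: 55 - 5Q = 2 + 3Q gives Q* = 6.625, P* = 21.875.
At the floor price 48, quantity demanded is (55 - 48)/5 = 1.4; demand is the short side, so Q = 1.4 trades at P = 48.
The supply price at Q = 1.4 is 6.2. PS is the trapezoid between 48 and supply over [0, 1.4]: (1/2)[(48 - 2) + (48 - 6.2)](1.4) = 61.46.

61.46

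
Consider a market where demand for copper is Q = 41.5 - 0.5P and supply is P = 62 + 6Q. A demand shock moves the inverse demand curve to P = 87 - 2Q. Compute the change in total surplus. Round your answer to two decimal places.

11.50

Rewriting demand in inverse form: P = 83 - 2Q.
Initial equilibrium: Q_0 = 2.625, P_0 = 77.75; CS_0 = (1/2)(2.625)(5.25) = 6.8906, PS_0 = (1/2)(2.625)(15.75) = 20.6719.
New equilibrium: 87 - 2Q = 62 + 6Q gives Q_1 = 3.125, P_1 = 80.75; CS_1 = 9.7656, PS_1 = 29.2969.
Change in total surplus = (9.7656 + 29.2969) - (6.8906 + 20.6719) = 11.5.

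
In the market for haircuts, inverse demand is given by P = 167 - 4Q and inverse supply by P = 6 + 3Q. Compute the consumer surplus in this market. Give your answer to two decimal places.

1058.00

Equilibrium: 167 - 4Q = 6 + 3Q, so Q* = 23 and P* = 75.
The demand choke price is 167, so CS = (1/2)(Q*)(167 - P*) = (1/2)(23)(92) = 1058.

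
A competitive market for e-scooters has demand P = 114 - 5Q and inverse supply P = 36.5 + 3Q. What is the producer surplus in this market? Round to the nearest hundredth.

Equilibrium: 114 - 5Q = 36.5 + 3Q, so Q* = 9.6875 and P* = 65.5625.
Producer surplus is the triangle above supply below P*: (1/2)(9.6875)(65.5625 - 36.5) = (1/2)(9.6875)(29.0625) = 140.7715.

140.77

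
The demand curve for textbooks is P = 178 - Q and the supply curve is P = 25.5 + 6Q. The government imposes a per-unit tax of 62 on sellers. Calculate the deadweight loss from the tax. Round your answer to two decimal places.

274.57

Pre-tax equilibrium: 178 - Q = 25.5 + 6Q gives Q* = 21.7857, P* = 156.2143.
With the tax, sellers need 62 more per unit: 178 - Q = 25.5 + 6Q + 62, so Q_t = 12.9286. Buyers pay P_b = 165.0714; sellers receive P_s = P_b - 62 = 103.0714.
Deadweight loss is the triangle between the curves from Q_t to Q*: (1/2)(21.7857 - 12.9286)(62) = 274.5714.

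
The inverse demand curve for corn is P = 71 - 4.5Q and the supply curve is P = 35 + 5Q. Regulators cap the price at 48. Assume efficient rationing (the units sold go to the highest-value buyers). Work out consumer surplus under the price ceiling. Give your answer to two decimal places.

44.59

Without the control, 71 - 4.5Q = 35 + 5Q so Q* = 3.7895 and P* = 53.9474.
At the ceiling price 48, quantity supplied is (48 - 35)/5 = 2.6; supply is the short side, so Q = 2.6 trades at P = 48.
The demand price at Q = 2.6 is 59.3. CS is the trapezoid between demand and 48 over [0, 2.6]: (1/2)[(71 - 48) + (59.3 - 48)](2.6) = 44.59.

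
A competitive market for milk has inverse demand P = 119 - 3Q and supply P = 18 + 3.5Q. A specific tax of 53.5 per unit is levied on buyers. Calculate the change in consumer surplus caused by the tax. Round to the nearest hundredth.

-282.06

Without the tax, 119 - 3Q = 18 + 3.5Q so Q* = 15.5385 and P* = 72.3846.
With the tax, buyers' net willingness to pay falls by 53.5: (119 - 53.5) - 3Q = 18 + 3.5Q, so Q_t = 7.3077. Buyers pay P_b = 97.0769; sellers receive P_s = P_b - 53.5 = 43.5769.
CS falls from (1/2)(15.5385)(46.6154) = 362.1657 to (1/2)(7.3077)(21.9231) = 80.1036, a change of -282.0621.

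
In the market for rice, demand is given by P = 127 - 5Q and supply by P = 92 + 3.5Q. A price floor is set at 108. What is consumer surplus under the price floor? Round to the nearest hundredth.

Without the control, 127 - 5Q = 92 + 3.5Q so Q* = 4.1176 and P* = 106.4118.
At the floor price 108, quantity demanded is (127 - 108)/5 = 3.8; demand is the short side, so Q = 3.8 trades at P = 108.
CS is the triangle under demand above 108: (1/2)(3.8)(127 - 108) = 36.1.

36.10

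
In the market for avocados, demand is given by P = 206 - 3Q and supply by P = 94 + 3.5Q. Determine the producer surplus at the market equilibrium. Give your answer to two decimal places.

519.57

Set 206 - 3Q = 94 + 3.5Q, which gives 112 = 6.5Q, so Q* = 17.2308 and P* = 206 - 3(17.2308) = 154.3077.
The supply curve's price intercept is 94, so PS = (1/2)(Q*)(P* - 94) = (1/2)(17.2308)(60.3077) = 519.574.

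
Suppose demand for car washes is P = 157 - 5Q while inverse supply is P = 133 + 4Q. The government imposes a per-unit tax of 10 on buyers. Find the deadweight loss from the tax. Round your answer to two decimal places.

5.56

Without the tax, 157 - 5Q = 133 + 4Q so Q* = 2.6667 and P* = 143.6667.
With the tax, buyers' net willingness to pay falls by 10: (157 - 10) - 5Q = 133 + 4Q, so Q_t = 1.5556. Buyers pay P_b = 149.2222; sellers receive P_s = P_b - 10 = 139.2222.
The welfare triangle lost has base Q* - Q_t = 1.1111 and height t = 10, so DWL = (1/2)(1.1111)(10) = 5.5556.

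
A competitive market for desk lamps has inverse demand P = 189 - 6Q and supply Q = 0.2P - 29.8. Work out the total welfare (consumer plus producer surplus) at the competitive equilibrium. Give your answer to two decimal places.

72.73

Rewriting supply in inverse form: P = 149 + 5Q.
Equilibrium: 189 - 6Q = 149 + 5Q, so Q* = 3.6364 and P* = 167.1818.
Total surplus is the full triangle between the curves from 0 to Q*: (1/2)(3.6364)(189 - 149) = 72.7273.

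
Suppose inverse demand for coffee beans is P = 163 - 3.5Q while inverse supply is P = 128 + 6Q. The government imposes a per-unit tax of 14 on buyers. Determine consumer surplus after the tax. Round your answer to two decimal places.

Without the tax, 163 - 3.5Q = 128 + 6Q so Q* = 3.6842 and P* = 150.1053.
A tax on buyers shifts demand down by 14: (163 - 14) - 3.5Q = 128 + 6Q, so Q_t = 2.2105. Buyers pay P_b = 155.2632; sellers receive P_s = P_b - 14 = 141.2632.
Consumer surplus is the triangle under demand above P_b: (1/2)(2.2105)(163 - 155.2632) = 8.5512.

8.55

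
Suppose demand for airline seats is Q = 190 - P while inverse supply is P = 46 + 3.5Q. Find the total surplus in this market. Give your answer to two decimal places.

2304.00

Rewriting demand in inverse form: P = 190 - Q.
Setting demand equal to supply, 144 = 4.5Q, so Q* = 32 and P* = 158.
CS = (1/2)(32)(32) = 512 and PS = (1/2)(32)(112) = 1792, so total surplus = 2304.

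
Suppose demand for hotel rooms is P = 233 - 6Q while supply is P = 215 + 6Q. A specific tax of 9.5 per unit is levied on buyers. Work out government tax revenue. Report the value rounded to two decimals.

Pre-tax equilibrium: 233 - 6Q = 215 + 6Q gives Q* = 1.5, P* = 224.
With the tax, buyers' net willingness to pay falls by 9.5: (233 - 9.5) - 6Q = 215 + 6Q, so Q_t = 0.7083. Buyers pay P_b = 228.75; sellers receive P_s = P_b - 9.5 = 219.25.
Tax revenue = t x Q_t = 9.5 x 0.7083 = 6.7292.

6.73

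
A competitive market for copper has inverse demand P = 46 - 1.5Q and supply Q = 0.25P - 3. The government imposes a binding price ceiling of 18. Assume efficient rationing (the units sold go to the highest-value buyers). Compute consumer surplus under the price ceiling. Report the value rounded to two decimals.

40.31

Rewriting supply in inverse form: P = 12 + 4Q.
Without the control, 46 - 1.5Q = 12 + 4Q so Q* = 6.1818 and P* = 36.7273.
At the ceiling price 18, quantity supplied is (18 - 12)/4 = 1.5; supply is the short side, so Q = 1.5 trades at P = 18.
The demand price at Q = 1.5 is 43.75. CS is the trapezoid between demand and 18 over [0, 1.5]: (1/2)[(46 - 18) + (43.75 - 18)](1.5) = 40.3125.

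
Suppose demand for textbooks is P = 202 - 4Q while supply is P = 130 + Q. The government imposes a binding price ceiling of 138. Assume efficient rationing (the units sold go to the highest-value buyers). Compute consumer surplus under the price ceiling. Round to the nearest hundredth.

384.00

Free-market equilibrium: 202 - 4Q = 130 + Q gives Q* = 14.4, P* = 144.4.
At P = 138, sellers supply (138 - 130)/1 = 8 while buyers want more, so the quantity traded is 8 at price 138.
The demand price at Q = 8 is 170. CS is the trapezoid between demand and 138 over [0, 8]: (1/2)[(202 - 138) + (170 - 138)](8) = 384.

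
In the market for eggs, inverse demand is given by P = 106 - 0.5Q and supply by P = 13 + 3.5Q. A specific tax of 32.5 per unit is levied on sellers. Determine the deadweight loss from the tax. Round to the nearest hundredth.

132.03

Without the tax, 106 - 0.5Q = 13 + 3.5Q so Q* = 23.25 and P* = 94.375.
A tax on sellers shifts supply up by 32.5: 106 - 0.5Q = 13 + 3.5Q + 32.5, so Q_t = 15.125. Buyers pay P_b = 98.4375; sellers receive P_s = P_b - 32.5 = 65.9375.
The welfare triangle lost has base Q* - Q_t = 8.125 and height t = 32.5, so DWL = (1/2)(8.125)(32.5) = 132.0312.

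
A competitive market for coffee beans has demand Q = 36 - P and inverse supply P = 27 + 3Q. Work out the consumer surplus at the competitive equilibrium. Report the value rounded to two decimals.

Rewriting demand in inverse form: P = 36 - Q.
Set 36 - Q = 27 + 3Q, which gives 9 = 4Q, so Q* = 2.25 and P* = 36 - (2.25) = 33.75.
CS is the area between the demand curve and P* from 0 to Q*: (1/2)(2.25)(2.25) = 2.5312.

2.53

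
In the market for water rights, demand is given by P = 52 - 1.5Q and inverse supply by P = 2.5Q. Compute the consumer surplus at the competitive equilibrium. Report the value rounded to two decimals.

126.75

Set 52 - 1.5Q = 2.5Q, which gives 52 = 4Q, so Q* = 13 and P* = 52 - 1.5(13) = 32.5.
The demand choke price is 52, so CS = (1/2)(Q*)(52 - P*) = (1/2)(13)(19.5) = 126.75.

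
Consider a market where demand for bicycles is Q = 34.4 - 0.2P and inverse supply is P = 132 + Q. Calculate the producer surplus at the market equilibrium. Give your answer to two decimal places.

Rewriting demand in inverse form: P = 172 - 5Q.
Set 172 - 5Q = 132 + Q, which gives 40 = 6Q, so Q* = 6.6667 and P* = 172 - 5(6.6667) = 138.6667.
The supply curve's price intercept is 132, so PS = (1/2)(Q*)(P* - 132) = (1/2)(6.6667)(6.6667) = 22.2222.

22.22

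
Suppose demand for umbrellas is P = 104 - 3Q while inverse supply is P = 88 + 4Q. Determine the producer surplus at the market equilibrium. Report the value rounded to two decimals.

10.45

Setting demand equal to supply, 16 = 7Q, so Q* = 2.2857 and P* = 97.1429.
The supply curve's price intercept is 88, so PS = (1/2)(Q*)(P* - 88) = (1/2)(2.2857)(9.1429) = 10.449.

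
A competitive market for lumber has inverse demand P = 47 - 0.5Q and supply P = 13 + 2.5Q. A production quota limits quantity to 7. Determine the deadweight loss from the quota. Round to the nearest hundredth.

28.17

Without the quota, 47 - 0.5Q = 13 + 2.5Q gives Q* = 11.3333.
At Q = 7 the demand price is 47 - 0.5(7) = 43.5 and the supply price is 13 + 2.5(7) = 30.5.
DWL = (1/2)(gap between curves at 7) x (Q* - 7) = (1/2)(13)(4.3333) = 28.1667.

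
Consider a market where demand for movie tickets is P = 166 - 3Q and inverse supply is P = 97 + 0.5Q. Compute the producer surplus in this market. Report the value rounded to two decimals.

Setting demand equal to supply, 69 = 3.5Q, so Q* = 19.7143 and P* = 106.8571.
The supply curve's price intercept is 97, so PS = (1/2)(Q*)(P* - 97) = (1/2)(19.7143)(9.8571) = 97.1633.

97.16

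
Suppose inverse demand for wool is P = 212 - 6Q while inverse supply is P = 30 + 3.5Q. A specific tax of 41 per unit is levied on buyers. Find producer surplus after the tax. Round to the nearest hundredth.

385.50

Pre-tax equilibrium: 212 - 6Q = 30 + 3.5Q gives Q* = 19.1579, P* = 97.0526.
With the tax, buyers' net willingness to pay falls by 41: (212 - 41) - 6Q = 30 + 3.5Q, so Q_t = 14.8421. Buyers pay P_b = 122.9474; sellers receive P_s = P_b - 41 = 81.9474.
PS = (1/2)(Q_t)(P_s - 30) = (1/2)(14.8421)(51.9474) = 385.5042.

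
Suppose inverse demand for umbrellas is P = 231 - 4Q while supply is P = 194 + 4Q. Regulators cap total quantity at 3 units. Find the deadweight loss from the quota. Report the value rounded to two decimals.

Without the quota, 231 - 4Q = 194 + 4Q gives Q* = 4.625.
At Q = 3 the demand price is 231 - 4(3) = 219 and the supply price is 194 + 4(3) = 206.
DWL = (1/2)(gap between curves at 3) x (Q* - 3) = (1/2)(13)(1.625) = 10.5625.

10.56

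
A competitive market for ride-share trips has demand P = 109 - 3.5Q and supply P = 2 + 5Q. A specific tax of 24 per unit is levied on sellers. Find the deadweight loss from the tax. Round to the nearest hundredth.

Without the tax, 109 - 3.5Q = 2 + 5Q so Q* = 12.5882 and P* = 64.9412.
With the tax, sellers need 24 more per unit: 109 - 3.5Q = 2 + 5Q + 24, so Q_t = 9.7647. Buyers pay P_b = 74.8235; sellers receive P_s = P_b - 24 = 50.8235.
The welfare triangle lost has base Q* - Q_t = 2.8235 and height t = 24, so DWL = (1/2)(2.8235)(24) = 33.8824.

33.88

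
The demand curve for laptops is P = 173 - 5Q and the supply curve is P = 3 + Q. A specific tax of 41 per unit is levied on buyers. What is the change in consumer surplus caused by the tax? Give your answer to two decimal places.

Without the tax, 173 - 5Q = 3 + Q so Q* = 28.3333 and P* = 31.3333.
A tax on buyers shifts demand down by 41: (173 - 41) - 5Q = 3 + Q, so Q_t = 21.5. Buyers pay P_b = 65.5; sellers receive P_s = P_b - 41 = 24.5.
CS falls from (1/2)(28.3333)(141.6667) = 2006.9444 to (1/2)(21.5)(107.5) = 1155.625, a change of -851.3194.

-851.32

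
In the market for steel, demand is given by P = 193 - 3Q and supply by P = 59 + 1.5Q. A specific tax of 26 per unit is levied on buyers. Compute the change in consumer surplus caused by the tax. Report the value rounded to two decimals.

Pre-tax equilibrium: 193 - 3Q = 59 + 1.5Q gives Q* = 29.7778, P* = 103.6667.
A tax on buyers shifts demand down by 26: (193 - 26) - 3Q = 59 + 1.5Q, so Q_t = 24. Buyers pay P_b = 121; sellers receive P_s = P_b - 26 = 95.
Consumers lose the trapezoid between P* and P_b out to Q_t plus the triangle from Q_t to Q*: change in CS = 864 - 1330.0741 = -466.0741.

-466.07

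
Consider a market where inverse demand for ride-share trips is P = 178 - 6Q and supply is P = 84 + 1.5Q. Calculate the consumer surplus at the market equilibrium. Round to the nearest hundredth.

471.25

Equilibrium: 178 - 6Q = 84 + 1.5Q, so Q* = 12.5333 and P* = 102.8.
The demand choke price is 178, so CS = (1/2)(Q*)(178 - P*) = (1/2)(12.5333)(75.2) = 471.2533.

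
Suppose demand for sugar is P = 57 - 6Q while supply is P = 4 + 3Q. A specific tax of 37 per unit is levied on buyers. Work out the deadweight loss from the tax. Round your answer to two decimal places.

76.06

Pre-tax equilibrium: 57 - 6Q = 4 + 3Q gives Q* = 5.8889, P* = 21.6667.
A tax on buyers shifts demand down by 37: (57 - 37) - 6Q = 4 + 3Q, so Q_t = 1.7778. Buyers pay P_b = 46.3333; sellers receive P_s = P_b - 37 = 9.3333.
The welfare triangle lost has base Q* - Q_t = 4.1111 and height t = 37, so DWL = (1/2)(4.1111)(37) = 76.0556.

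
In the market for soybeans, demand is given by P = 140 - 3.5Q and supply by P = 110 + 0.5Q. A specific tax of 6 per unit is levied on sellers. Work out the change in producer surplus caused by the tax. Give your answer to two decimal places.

Without the tax, 140 - 3.5Q = 110 + 0.5Q so Q* = 7.5 and P* = 113.75.
With the tax, sellers need 6 more per unit: 140 - 3.5Q = 110 + 0.5Q + 6, so Q_t = 6. Buyers pay P_b = 119; sellers receive P_s = P_b - 6 = 113.
PS falls from (1/2)(7.5)(3.75) = 14.0625 to (1/2)(6)(3) = 9, a change of -5.0625.

-5.06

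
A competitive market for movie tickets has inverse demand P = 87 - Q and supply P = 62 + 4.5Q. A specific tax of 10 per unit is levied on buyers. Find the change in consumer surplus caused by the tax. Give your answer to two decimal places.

Without the tax, 87 - Q = 62 + 4.5Q so Q* = 4.5455 and P* = 82.4545.
A tax on buyers shifts demand down by 10: (87 - 10) - Q = 62 + 4.5Q, so Q_t = 2.7273. Buyers pay P_b = 84.2727; sellers receive P_s = P_b - 10 = 74.2727.
Consumers lose the trapezoid between P* and P_b out to Q_t plus the triangle from Q_t to Q*: change in CS = 3.719 - 10.3306 = -6.6116.

-6.61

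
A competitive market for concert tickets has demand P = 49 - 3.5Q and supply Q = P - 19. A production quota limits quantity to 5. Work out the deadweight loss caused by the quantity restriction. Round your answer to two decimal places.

6.25

Rewriting supply in inverse form: P = 19 + Q.
Without the quota, 49 - 3.5Q = 19 + Q gives Q* = 6.6667.
At Q = 5 the demand price is 49 - 3.5(5) = 31.5 and the supply price is 19 + (5) = 24.
Deadweight loss is the triangle between the curves from 5 to 6.6667: (1/2)(31.5 - 24)(6.6667 - 5) = 6.25.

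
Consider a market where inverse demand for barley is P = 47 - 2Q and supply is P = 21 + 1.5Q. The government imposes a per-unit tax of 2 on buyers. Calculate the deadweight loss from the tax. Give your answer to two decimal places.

Without the tax, 47 - 2Q = 21 + 1.5Q so Q* = 7.4286 and P* = 32.1429.
A tax on buyers shifts demand down by 2: (47 - 2) - 2Q = 21 + 1.5Q, so Q_t = 6.8571. Buyers pay P_b = 33.2857; sellers receive P_s = P_b - 2 = 31.2857.
Deadweight loss is the triangle between the curves from Q_t to Q*: (1/2)(7.4286 - 6.8571)(2) = 0.5714.

0.57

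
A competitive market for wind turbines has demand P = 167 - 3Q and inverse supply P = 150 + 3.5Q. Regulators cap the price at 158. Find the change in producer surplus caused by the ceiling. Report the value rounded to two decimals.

Without the control, 167 - 3Q = 150 + 3.5Q so Q* = 2.6154 and P* = 159.1538.
At the ceiling price 158, quantity supplied is (158 - 150)/3.5 = 2.2857; supply is the short side, so Q = 2.2857 trades at P = 158.
PS goes from (1/2)(2.6154)(9.1538) = 11.9704 to 9.1429 (computed as (158 - 150)(2.2857) - (1/2)(3.5)(2.2857)^2), a change of -2.8276.

-2.83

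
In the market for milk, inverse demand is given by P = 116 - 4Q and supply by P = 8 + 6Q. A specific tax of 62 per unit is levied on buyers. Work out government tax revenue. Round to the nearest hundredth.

Pre-tax equilibrium: 116 - 4Q = 8 + 6Q gives Q* = 10.8, P* = 72.8.
A tax on buyers shifts demand down by 62: (116 - 62) - 4Q = 8 + 6Q, so Q_t = 4.6. Buyers pay P_b = 97.6; sellers receive P_s = P_b - 62 = 35.6.
Tax revenue = t x Q_t = 62 x 4.6 = 285.2.

285.20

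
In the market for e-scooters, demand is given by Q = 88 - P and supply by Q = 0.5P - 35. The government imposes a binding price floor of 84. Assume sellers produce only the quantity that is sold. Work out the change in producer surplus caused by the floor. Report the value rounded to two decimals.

Rewriting demand in inverse form: P = 88 - Q.
Rewriting supply in inverse form: P = 70 + 2Q.
Without the control, 88 - Q = 70 + 2Q so Q* = 6 and P* = 82.
At P = 84, buyers demand (88 - 84)/1 = 4 while sellers would supply more, so the quantity traded is 4 at price 84.
PS goes from (1/2)(6)(12) = 36 to 40 (computed as (84 - 70)(4) - (1/2)(2)(4)^2), a change of 4.

4.00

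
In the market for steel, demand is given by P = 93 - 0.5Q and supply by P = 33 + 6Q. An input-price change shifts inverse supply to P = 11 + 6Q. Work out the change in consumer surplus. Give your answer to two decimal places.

18.49

Initial equilibrium: Q_0 = 9.2308, P_0 = 88.3846; CS_0 = (1/2)(9.2308)(4.6154) = 21.3018, PS_0 = (1/2)(9.2308)(55.3846) = 255.6213.
New equilibrium: 93 - 0.5Q = 11 + 6Q gives Q_1 = 12.6154, P_1 = 86.6923; CS_1 = 39.787, PS_1 = 477.4438.
Change in consumer surplus = 39.787 - 21.3018 = 18.4852.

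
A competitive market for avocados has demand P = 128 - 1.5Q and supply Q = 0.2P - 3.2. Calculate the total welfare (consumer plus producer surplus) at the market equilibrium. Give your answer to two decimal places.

Rewriting supply in inverse form: P = 16 + 5Q.
Setting demand equal to supply, 112 = 6.5Q, so Q* = 17.2308 and P* = 102.1538.
CS = (1/2)(17.2308)(25.8462) = 222.6746 and PS = (1/2)(17.2308)(86.1538) = 742.2485, so total surplus = 964.9231.

964.92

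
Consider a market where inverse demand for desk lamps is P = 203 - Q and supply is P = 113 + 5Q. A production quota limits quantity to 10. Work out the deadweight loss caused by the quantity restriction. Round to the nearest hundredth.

75.00

Without the quota, 203 - Q = 113 + 5Q gives Q* = 15.
At Q = 10 the demand price is 203 - (10) = 193 and the supply price is 113 + 5(10) = 163.
DWL = (1/2)(gap between curves at 10) x (Q* - 10) = (1/2)(30)(5) = 75.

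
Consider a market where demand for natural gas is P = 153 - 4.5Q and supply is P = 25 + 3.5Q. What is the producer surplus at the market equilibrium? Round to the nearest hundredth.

448.00

Set 153 - 4.5Q = 25 + 3.5Q, which gives 128 = 8Q, so Q* = 16 and P* = 153 - 4.5(16) = 81.
PS is the area between P* and the supply curve from 0 to Q*: (1/2)(16)(56) = 448.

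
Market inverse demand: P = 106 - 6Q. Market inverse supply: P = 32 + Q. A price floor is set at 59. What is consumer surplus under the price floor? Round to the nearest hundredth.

Without the control, 106 - 6Q = 32 + Q so Q* = 10.5714 and P* = 42.5714.
At P = 59, buyers demand (106 - 59)/6 = 7.8333 while sellers would supply more, so the quantity traded is 7.8333 at price 59.
CS is the triangle under demand above 59: (1/2)(7.8333)(106 - 59) = 184.0833.

184.08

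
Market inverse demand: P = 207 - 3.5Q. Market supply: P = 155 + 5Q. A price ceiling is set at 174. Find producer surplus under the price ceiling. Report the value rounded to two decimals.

36.10

Free-market equilibrium: 207 - 3.5Q = 155 + 5Q gives Q* = 6.1176, P* = 185.5882.
At P = 174, sellers supply (174 - 155)/5 = 3.8 while buyers want more, so the quantity traded is 3.8 at price 174.
PS is the triangle above supply below 174: (1/2)(3.8)(174 - 155) = 36.1.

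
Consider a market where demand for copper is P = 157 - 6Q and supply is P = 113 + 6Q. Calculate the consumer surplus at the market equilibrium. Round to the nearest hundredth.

Set 157 - 6Q = 113 + 6Q, which gives 44 = 12Q, so Q* = 3.6667 and P* = 157 - 6(3.6667) = 135.
CS is the area between the demand curve and P* from 0 to Q*: (1/2)(3.6667)(22) = 40.3333.

40.33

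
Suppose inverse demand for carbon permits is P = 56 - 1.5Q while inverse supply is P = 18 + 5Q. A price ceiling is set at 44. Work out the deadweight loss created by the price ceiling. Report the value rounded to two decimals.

1.36

Without the control, 56 - 1.5Q = 18 + 5Q so Q* = 5.8462 and P* = 47.2308.
At the ceiling price 44, quantity supplied is (44 - 18)/5 = 5.2; supply is the short side, so Q = 5.2 trades at P = 44.
At Q = 5.2 the demand price is 48.2 and the supply price is 44. Deadweight loss is the triangle between the curves from 5.2 to 5.8462: (1/2)(48.2 - 44)(5.8462 - 5.2) = 1.3569.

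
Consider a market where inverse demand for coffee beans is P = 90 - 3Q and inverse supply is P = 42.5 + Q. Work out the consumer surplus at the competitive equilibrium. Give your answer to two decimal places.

211.52

Set 90 - 3Q = 42.5 + Q, which gives 47.5 = 4Q, so Q* = 11.875 and P* = 90 - 3(11.875) = 54.375.
The demand choke price is 90, so CS = (1/2)(Q*)(90 - P*) = (1/2)(11.875)(35.625) = 211.5234.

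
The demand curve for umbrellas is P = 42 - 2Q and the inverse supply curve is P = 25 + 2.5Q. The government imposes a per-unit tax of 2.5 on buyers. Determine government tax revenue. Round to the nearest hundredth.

8.06

Pre-tax equilibrium: 42 - 2Q = 25 + 2.5Q gives Q* = 3.7778, P* = 34.4444.
A tax on buyers shifts demand down by 2.5: (42 - 2.5) - 2Q = 25 + 2.5Q, so Q_t = 3.2222. Buyers pay P_b = 35.5556; sellers receive P_s = P_b - 2.5 = 33.0556.
Revenue is the tax times quantity traded: 2.5 x 3.2222 = 8.0556.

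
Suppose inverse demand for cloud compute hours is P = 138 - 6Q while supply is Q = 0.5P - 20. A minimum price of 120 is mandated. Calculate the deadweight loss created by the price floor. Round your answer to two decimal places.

342.25

Rewriting supply in inverse form: P = 40 + 2Q.
Without the control, 138 - 6Q = 40 + 2Q so Q* = 12.25 and P* = 64.5.
At the floor price 120, quantity demanded is (138 - 120)/6 = 3; demand is the short side, so Q = 3 trades at P = 120.
At Q = 3 the demand price is 120 and the supply price is 46. Deadweight loss is the triangle between the curves from 3 to 12.25: (1/2)(120 - 46)(12.25 - 3) = 342.25.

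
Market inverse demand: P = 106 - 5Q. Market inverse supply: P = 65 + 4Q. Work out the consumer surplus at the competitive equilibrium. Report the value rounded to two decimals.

Equilibrium: 106 - 5Q = 65 + 4Q, so Q* = 4.5556 and P* = 83.2222.
CS is the area between the demand curve and P* from 0 to Q*: (1/2)(4.5556)(22.7778) = 51.8827.

51.88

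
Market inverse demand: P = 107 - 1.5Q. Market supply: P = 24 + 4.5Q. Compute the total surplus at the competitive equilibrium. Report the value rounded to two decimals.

574.08

Set 107 - 1.5Q = 24 + 4.5Q, which gives 83 = 6Q, so Q* = 13.8333 and P* = 107 - 1.5(13.8333) = 86.25.
CS = (1/2)(13.8333)(20.75) = 143.5208 and PS = (1/2)(13.8333)(62.25) = 430.5625, so total surplus = 574.0833.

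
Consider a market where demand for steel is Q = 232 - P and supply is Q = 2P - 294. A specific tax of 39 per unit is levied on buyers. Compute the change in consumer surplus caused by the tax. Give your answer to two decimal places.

Rewriting demand in inverse form: P = 232 - Q.
Rewriting supply in inverse form: P = 147 + 0.5Q.
Pre-tax equilibrium: 232 - Q = 147 + 0.5Q gives Q* = 56.6667, P* = 175.3333.
With the tax, buyers' net willingness to pay falls by 39: (232 - 39) - Q = 147 + 0.5Q, so Q_t = 30.6667. Buyers pay P_b = 201.3333; sellers receive P_s = P_b - 39 = 162.3333.
CS falls from (1/2)(56.6667)(56.6667) = 1605.5556 to (1/2)(30.6667)(30.6667) = 470.2222, a change of -1135.3333.

-1135.33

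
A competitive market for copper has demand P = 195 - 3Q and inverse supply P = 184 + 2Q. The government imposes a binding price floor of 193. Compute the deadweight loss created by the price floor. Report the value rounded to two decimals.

Free-market equilibrium: 195 - 3Q = 184 + 2Q gives Q* = 2.2, P* = 188.4.
At the floor price 193, quantity demanded is (195 - 193)/3 = 0.6667; demand is the short side, so Q = 0.6667 trades at P = 193.
The lost-trades triangle has base Q* - 0.6667 = 1.5333 and height equal to the gap between the curves at Q = 0.6667, which is 193 - 185.3333 = 7.6667. DWL = (1/2)(1.5333)(7.6667) = 5.8778.

5.88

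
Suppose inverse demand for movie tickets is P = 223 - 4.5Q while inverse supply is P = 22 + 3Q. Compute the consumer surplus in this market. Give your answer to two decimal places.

1616.04

Set 223 - 4.5Q = 22 + 3Q, which gives 201 = 7.5Q, so Q* = 26.8 and P* = 223 - 4.5(26.8) = 102.4.
Consumer surplus is the triangle under demand above P*: (1/2)(26.8)(223 - 102.4) = (1/2)(26.8)(120.6) = 1616.04.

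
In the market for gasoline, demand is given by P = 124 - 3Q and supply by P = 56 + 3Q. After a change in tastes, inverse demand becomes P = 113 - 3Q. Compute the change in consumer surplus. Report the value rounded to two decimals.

-57.29

Initial equilibrium: Q_0 = 11.3333, P_0 = 90; CS_0 = (1/2)(11.3333)(34) = 192.6667, PS_0 = (1/2)(11.3333)(34) = 192.6667.
New equilibrium: 113 - 3Q = 56 + 3Q gives Q_1 = 9.5, P_1 = 84.5; CS_1 = 135.375, PS_1 = 135.375.
Change in consumer surplus = 135.375 - 192.6667 = -57.2917.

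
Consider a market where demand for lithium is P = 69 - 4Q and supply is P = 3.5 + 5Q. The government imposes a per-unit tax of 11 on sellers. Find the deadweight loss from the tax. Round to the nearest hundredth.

Pre-tax equilibrium: 69 - 4Q = 3.5 + 5Q gives Q* = 7.2778, P* = 39.8889.
A tax on sellers shifts supply up by 11: 69 - 4Q = 3.5 + 5Q + 11, so Q_t = 6.0556. Buyers pay P_b = 44.7778; sellers receive P_s = P_b - 11 = 33.7778.
The welfare triangle lost has base Q* - Q_t = 1.2222 and height t = 11, so DWL = (1/2)(1.2222)(11) = 6.7222.

6.72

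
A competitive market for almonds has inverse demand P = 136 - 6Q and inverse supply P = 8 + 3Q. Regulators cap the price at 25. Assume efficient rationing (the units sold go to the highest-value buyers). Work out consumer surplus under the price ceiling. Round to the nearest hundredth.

532.67

Free-market equilibrium: 136 - 6Q = 8 + 3Q gives Q* = 14.2222, P* = 50.6667.
At P = 25, sellers supply (25 - 8)/3 = 5.6667 while buyers want more, so the quantity traded is 5.6667 at price 25.
The demand price at Q = 5.6667 is 102. CS is the trapezoid between demand and 25 over [0, 5.6667]: (1/2)[(136 - 25) + (102 - 25)](5.6667) = 532.6667.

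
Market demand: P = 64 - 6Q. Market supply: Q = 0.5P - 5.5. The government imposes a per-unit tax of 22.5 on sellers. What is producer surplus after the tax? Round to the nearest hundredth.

Rewriting supply in inverse form: P = 11 + 2Q.
Without the tax, 64 - 6Q = 11 + 2Q so Q* = 6.625 and P* = 24.25.
A tax on sellers shifts supply up by 22.5: 64 - 6Q = 11 + 2Q + 22.5, so Q_t = 3.8125. Buyers pay P_b = 41.125; sellers receive P_s = P_b - 22.5 = 18.625.
Producer surplus is the triangle above supply below P_s: (1/2)(3.8125)(18.625 - 11) = 14.5352.

14.54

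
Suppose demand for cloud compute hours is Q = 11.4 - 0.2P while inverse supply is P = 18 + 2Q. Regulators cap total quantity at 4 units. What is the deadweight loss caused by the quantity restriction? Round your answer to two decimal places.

8.64

Rewriting demand in inverse form: P = 57 - 5Q.
Unrestricted equilibrium: Q* = (57 - 18)/(5 + 2) = 5.5714.
At Q = 4 the demand price is 57 - 5(4) = 37 and the supply price is 18 + 2(4) = 26.
Deadweight loss is the triangle between the curves from 4 to 5.5714: (1/2)(37 - 26)(5.5714 - 4) = 8.6429.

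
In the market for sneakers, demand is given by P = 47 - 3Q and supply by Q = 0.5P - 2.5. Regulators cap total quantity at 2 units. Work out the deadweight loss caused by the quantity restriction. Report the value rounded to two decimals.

102.40

Rewriting supply in inverse form: P = 5 + 2Q.
Without the quota, 47 - 3Q = 5 + 2Q gives Q* = 8.4.
At Q = 2 the demand price is 47 - 3(2) = 41 and the supply price is 5 + 2(2) = 9.
Deadweight loss is the triangle between the curves from 2 to 8.4: (1/2)(41 - 9)(8.4 - 2) = 102.4.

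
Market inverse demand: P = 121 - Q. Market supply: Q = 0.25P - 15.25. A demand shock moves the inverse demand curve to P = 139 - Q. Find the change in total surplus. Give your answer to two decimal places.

Rewriting supply in inverse form: P = 61 + 4Q.
Initial equilibrium: Q_0 = 12, P_0 = 109; CS_0 = (1/2)(12)(12) = 72, PS_0 = (1/2)(12)(48) = 288.
New equilibrium: 139 - Q = 61 + 4Q gives Q_1 = 15.6, P_1 = 123.4; CS_1 = 121.68, PS_1 = 486.72.
Change in total surplus = (121.68 + 486.72) - (72 + 288) = 248.4.

248.40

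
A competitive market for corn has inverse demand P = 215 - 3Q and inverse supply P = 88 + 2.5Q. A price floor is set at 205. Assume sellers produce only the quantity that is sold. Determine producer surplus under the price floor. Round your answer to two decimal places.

Free-market equilibrium: 215 - 3Q = 88 + 2.5Q gives Q* = 23.0909, P* = 145.7273.
At the floor price 205, quantity demanded is (215 - 205)/3 = 3.3333; demand is the short side, so Q = 3.3333 trades at P = 205.
The supply price at Q = 3.3333 is 96.3333. PS is the trapezoid between 205 and supply over [0, 3.3333]: (1/2)[(205 - 88) + (205 - 96.3333)](3.3333) = 376.1111.

376.11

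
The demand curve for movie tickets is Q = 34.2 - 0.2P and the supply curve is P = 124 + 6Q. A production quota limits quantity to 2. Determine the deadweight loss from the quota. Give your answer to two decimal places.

Rewriting demand in inverse form: P = 171 - 5Q.
Unrestricted equilibrium: Q* = (171 - 124)/(5 + 6) = 4.2727.
At Q = 2 the demand price is 171 - 5(2) = 161 and the supply price is 124 + 6(2) = 136.
DWL = (1/2)(gap between curves at 2) x (Q* - 2) = (1/2)(25)(2.2727) = 28.4091.

28.41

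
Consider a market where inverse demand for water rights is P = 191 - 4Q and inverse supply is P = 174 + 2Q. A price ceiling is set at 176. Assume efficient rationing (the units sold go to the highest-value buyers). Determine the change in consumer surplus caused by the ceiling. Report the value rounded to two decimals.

Without the control, 191 - 4Q = 174 + 2Q so Q* = 2.8333 and P* = 179.6667.
At the ceiling price 176, quantity supplied is (176 - 174)/2 = 1; supply is the short side, so Q = 1 trades at P = 176.
CS goes from (1/2)(2.8333)(11.3333) = 16.0556 to 13 (computed as (191 - 176)(1) - (1/2)(4)(1)^2), a change of -3.0556.

-3.06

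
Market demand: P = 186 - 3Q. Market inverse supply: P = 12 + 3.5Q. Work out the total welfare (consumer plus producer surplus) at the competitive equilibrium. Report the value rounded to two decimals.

2328.92

Equilibrium: 186 - 3Q = 12 + 3.5Q, so Q* = 26.7692 and P* = 105.6923.
Total surplus is the full triangle between the curves from 0 to Q*: (1/2)(26.7692)(186 - 12) = 2328.9231.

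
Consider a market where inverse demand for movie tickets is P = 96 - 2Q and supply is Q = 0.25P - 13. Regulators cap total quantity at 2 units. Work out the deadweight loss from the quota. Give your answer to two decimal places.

85.33

Rewriting supply in inverse form: P = 52 + 4Q.
Unrestricted equilibrium: Q* = (96 - 52)/(2 + 4) = 7.3333.
At Q = 2 the demand price is 96 - 2(2) = 92 and the supply price is 52 + 4(2) = 60.
Deadweight loss is the triangle between the curves from 2 to 7.3333: (1/2)(92 - 60)(7.3333 - 2) = 85.3333.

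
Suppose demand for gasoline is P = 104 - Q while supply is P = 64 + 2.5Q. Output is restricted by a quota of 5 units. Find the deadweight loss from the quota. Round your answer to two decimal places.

Without the quota, 104 - Q = 64 + 2.5Q gives Q* = 11.4286.
At Q = 5 the demand price is 104 - (5) = 99 and the supply price is 64 + 2.5(5) = 76.5.
DWL = (1/2)(gap between curves at 5) x (Q* - 5) = (1/2)(22.5)(6.4286) = 72.3214.

72.32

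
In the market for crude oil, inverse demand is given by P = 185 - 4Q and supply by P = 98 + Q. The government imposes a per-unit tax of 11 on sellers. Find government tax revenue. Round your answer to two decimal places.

167.20

Pre-tax equilibrium: 185 - 4Q = 98 + Q gives Q* = 17.4, P* = 115.4.
With the tax, sellers need 11 more per unit: 185 - 4Q = 98 + Q + 11, so Q_t = 15.2. Buyers pay P_b = 124.2; sellers receive P_s = P_b - 11 = 113.2.
Revenue is the tax times quantity traded: 11 x 15.2 = 167.2.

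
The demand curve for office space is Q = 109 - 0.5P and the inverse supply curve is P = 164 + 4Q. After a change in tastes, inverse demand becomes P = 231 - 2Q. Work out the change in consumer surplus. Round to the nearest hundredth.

43.69

Rewriting demand in inverse form: P = 218 - 2Q.
Initial equilibrium: Q_0 = 9, P_0 = 200; CS_0 = (1/2)(9)(18) = 81, PS_0 = (1/2)(9)(36) = 162.
New equilibrium: 231 - 2Q = 164 + 4Q gives Q_1 = 11.1667, P_1 = 208.6667; CS_1 = 124.6944, PS_1 = 249.3889.
Change in consumer surplus = 124.6944 - 81 = 43.6944.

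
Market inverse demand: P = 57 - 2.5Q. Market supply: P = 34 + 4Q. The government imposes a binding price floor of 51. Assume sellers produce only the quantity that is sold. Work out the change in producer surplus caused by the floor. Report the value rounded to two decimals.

4.24

Free-market equilibrium: 57 - 2.5Q = 34 + 4Q gives Q* = 3.5385, P* = 48.1538.
At the floor price 51, quantity demanded is (57 - 51)/2.5 = 2.4; demand is the short side, so Q = 2.4 trades at P = 51.
PS goes from (1/2)(3.5385)(14.1538) = 25.0414 to 29.28 (computed as (51 - 34)(2.4) - (1/2)(4)(2.4)^2), a change of 4.2386.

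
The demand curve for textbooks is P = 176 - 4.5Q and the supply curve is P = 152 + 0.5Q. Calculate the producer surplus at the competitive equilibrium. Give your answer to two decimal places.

5.76

Setting demand equal to supply, 24 = 5Q, so Q* = 4.8 and P* = 154.4.
Producer surplus is the triangle above supply below P*: (1/2)(4.8)(154.4 - 152) = (1/2)(4.8)(2.4) = 5.76.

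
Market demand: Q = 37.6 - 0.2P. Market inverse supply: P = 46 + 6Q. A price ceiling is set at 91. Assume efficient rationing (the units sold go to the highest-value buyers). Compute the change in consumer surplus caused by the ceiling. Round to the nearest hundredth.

Rewriting demand in inverse form: P = 188 - 5Q.
Without the control, 188 - 5Q = 46 + 6Q so Q* = 12.9091 and P* = 123.4545.
At P = 91, sellers supply (91 - 46)/6 = 7.5 while buyers want more, so the quantity traded is 7.5 at price 91.
CS goes from (1/2)(12.9091)(64.5455) = 416.6116 to 586.875 (computed as (188 - 91)(7.5) - (1/2)(5)(7.5)^2), a change of 170.2634.

170.26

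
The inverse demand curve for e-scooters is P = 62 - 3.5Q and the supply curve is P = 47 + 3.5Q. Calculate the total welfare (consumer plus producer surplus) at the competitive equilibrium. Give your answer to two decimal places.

Setting demand equal to supply, 15 = 7Q, so Q* = 2.1429 and P* = 54.5.
CS = (1/2)(2.1429)(7.5) = 8.0357 and PS = (1/2)(2.1429)(7.5) = 8.0357, so total surplus = 16.0714.

16.07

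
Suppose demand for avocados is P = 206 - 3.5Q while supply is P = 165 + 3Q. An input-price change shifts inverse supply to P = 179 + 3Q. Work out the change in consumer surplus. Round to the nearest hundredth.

-39.43

Initial equilibrium: Q_0 = 6.3077, P_0 = 183.9231; CS_0 = (1/2)(6.3077)(22.0769) = 69.6272, PS_0 = (1/2)(6.3077)(18.9231) = 59.6805.
New equilibrium: 206 - 3.5Q = 179 + 3Q gives Q_1 = 4.1538, P_1 = 191.4615; CS_1 = 30.1953, PS_1 = 25.8817.
Change in consumer surplus = 30.1953 - 69.6272 = -39.432.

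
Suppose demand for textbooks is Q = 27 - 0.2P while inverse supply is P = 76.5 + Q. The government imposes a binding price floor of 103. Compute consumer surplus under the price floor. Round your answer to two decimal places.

102.40

Rewriting demand in inverse form: P = 135 - 5Q.
Without the control, 135 - 5Q = 76.5 + Q so Q* = 9.75 and P* = 86.25.
At the floor price 103, quantity demanded is (135 - 103)/5 = 6.4; demand is the short side, so Q = 6.4 trades at P = 103.
CS is the triangle under demand above 103: (1/2)(6.4)(135 - 103) = 102.4.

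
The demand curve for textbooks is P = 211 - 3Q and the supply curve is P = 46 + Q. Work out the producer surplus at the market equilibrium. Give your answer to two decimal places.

850.78

Equilibrium: 211 - 3Q = 46 + Q, so Q* = 41.25 and P* = 87.25.
The supply curve's price intercept is 46, so PS = (1/2)(Q*)(P* - 46) = (1/2)(41.25)(41.25) = 850.7812.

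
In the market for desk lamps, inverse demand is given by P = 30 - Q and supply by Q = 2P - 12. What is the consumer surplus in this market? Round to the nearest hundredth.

128.00

Rewriting supply in inverse form: P = 6 + 0.5Q.
Setting demand equal to supply, 24 = 1.5Q, so Q* = 16 and P* = 14.
Consumer surplus is the triangle under demand above P*: (1/2)(16)(30 - 14) = (1/2)(16)(16) = 128.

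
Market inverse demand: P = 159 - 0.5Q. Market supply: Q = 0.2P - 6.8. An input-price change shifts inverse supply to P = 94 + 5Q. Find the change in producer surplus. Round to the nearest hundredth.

Rewriting supply in inverse form: P = 34 + 5Q.
Initial equilibrium: Q_0 = 22.7273, P_0 = 147.6364; CS_0 = (1/2)(22.7273)(11.3636) = 129.1322, PS_0 = (1/2)(22.7273)(113.6364) = 1291.3223.
New equilibrium: 159 - 0.5Q = 94 + 5Q gives Q_1 = 11.8182, P_1 = 153.0909; CS_1 = 34.9174, PS_1 = 349.1736.
Change in producer surplus = 349.1736 - 1291.3223 = -942.1488.

-942.15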